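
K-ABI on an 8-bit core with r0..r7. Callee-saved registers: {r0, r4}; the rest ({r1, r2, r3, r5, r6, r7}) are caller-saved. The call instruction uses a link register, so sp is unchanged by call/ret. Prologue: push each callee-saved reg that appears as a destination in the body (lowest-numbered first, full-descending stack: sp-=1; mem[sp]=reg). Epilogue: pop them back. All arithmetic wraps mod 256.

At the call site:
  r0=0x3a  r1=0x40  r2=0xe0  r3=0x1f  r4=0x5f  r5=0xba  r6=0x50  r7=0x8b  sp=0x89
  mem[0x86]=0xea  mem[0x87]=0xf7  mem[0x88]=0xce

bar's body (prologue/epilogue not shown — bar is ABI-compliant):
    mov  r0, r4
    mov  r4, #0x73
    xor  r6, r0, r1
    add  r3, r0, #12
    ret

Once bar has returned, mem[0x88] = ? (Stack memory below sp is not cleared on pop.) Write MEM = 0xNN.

MEM = 0x3a

prologue: push r0 -> mem[0x88]=0x3a, sp=0x88
prologue: push r4 -> mem[0x87]=0x5f, sp=0x87
body[0] mov  r0, r4 -> r0=0x5f
body[1] mov  r4, #0x73 -> r4=0x73
body[2] xor  r6, r0, r1 -> r6=0x1f
body[3] add  r3, r0, #12 -> r3=0x6b
epilogue: pop r4=0x5f, sp=0x88
epilogue: pop r0=0x3a, sp=0x89
prologue pushed ['r0', 'r4'] at ['0x88', '0x87']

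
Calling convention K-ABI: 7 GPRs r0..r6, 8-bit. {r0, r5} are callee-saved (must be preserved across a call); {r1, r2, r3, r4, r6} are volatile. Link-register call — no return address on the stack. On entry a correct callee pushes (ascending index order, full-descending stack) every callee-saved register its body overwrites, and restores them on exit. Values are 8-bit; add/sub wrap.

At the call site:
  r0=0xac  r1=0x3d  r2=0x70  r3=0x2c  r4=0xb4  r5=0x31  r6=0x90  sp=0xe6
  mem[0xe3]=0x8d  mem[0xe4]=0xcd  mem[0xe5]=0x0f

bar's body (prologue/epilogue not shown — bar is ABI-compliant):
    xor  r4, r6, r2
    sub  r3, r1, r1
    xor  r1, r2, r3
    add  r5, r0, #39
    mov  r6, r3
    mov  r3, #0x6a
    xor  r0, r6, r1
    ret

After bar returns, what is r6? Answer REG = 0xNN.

prologue: push r0 → mem[0xe5]=0xac, sp=0xe5
prologue: push r5 → mem[0xe4]=0x31, sp=0xe4
body[0] xor  r4, r6, r2 → r4=0xe0
body[1] sub  r3, r1, r1 → r3=0x00
body[2] xor  r1, r2, r3 → r1=0x70
body[3] add  r5, r0, #39 → r5=0xd3
body[4] mov  r6, r3 → r6=0x00
body[5] mov  r3, #0x6a → r3=0x6a
body[6] xor  r0, r6, r1 → r0=0x70
epilogue: pop r5=0x31, sp=0xe5
epilogue: pop r0=0xac, sp=0xe6
r6 is caller-saved → body value

REG = 0x00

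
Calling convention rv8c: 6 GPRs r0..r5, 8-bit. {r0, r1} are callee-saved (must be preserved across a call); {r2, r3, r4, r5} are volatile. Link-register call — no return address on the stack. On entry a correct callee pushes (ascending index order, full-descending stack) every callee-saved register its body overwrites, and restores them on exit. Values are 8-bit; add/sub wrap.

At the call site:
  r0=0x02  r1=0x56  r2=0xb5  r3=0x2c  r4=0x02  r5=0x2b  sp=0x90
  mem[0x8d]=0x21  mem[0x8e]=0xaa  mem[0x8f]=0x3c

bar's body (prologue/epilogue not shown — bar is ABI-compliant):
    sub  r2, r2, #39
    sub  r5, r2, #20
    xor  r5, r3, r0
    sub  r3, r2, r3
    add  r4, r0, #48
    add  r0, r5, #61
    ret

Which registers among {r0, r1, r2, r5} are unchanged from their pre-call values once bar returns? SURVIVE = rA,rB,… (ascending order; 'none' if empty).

prologue: push r0 → mem[0x8f]=0x02, sp=0x8f
body[0] sub  r2, r2, #39 → r2=0x8e
body[1] sub  r5, r2, #20 → r5=0x7a
body[2] xor  r5, r3, r0 → r5=0x2e
body[3] sub  r3, r2, r3 → r3=0x62
body[4] add  r4, r0, #48 → r4=0x32
body[5] add  r0, r5, #61 → r0=0x6b
epilogue: pop r0=0x02, sp=0x90
r0: callee-saved, written=True
r1: callee-saved, written=False
r2: caller-saved, written=True
r5: caller-saved, written=True

SURVIVE = r0,r1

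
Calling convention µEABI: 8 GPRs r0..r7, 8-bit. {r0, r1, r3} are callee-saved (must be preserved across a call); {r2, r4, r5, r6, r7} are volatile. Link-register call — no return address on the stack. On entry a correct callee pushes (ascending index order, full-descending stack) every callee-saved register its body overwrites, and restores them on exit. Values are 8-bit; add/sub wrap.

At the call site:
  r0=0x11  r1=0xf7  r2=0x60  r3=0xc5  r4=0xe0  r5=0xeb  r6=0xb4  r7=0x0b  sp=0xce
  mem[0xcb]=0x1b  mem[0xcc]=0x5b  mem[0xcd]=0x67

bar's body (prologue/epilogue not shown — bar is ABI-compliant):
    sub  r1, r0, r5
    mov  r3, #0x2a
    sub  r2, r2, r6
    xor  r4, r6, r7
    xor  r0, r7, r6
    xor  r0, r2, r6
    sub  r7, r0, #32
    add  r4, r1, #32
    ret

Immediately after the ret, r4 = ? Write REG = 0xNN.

prologue: push r0 → mem[0xcd]=0x11, sp=0xcd
prologue: push r1 → mem[0xcc]=0xf7, sp=0xcc
prologue: push r3 → mem[0xcb]=0xc5, sp=0xcb
body[0] sub  r1, r0, r5 → r1=0x26
body[1] mov  r3, #0x2a → r3=0x2a
body[2] sub  r2, r2, r6 → r2=0xac
body[3] xor  r4, r6, r7 → r4=0xbf
body[4] xor  r0, r7, r6 → r0=0xbf
body[5] xor  r0, r2, r6 → r0=0x18
body[6] sub  r7, r0, #32 → r7=0xf8
body[7] add  r4, r1, #32 → r4=0x46
epilogue: pop r3=0xc5, sp=0xcc
epilogue: pop r1=0xf7, sp=0xcd
epilogue: pop r0=0x11, sp=0xce
r4 is caller-saved → body value

REG = 0x46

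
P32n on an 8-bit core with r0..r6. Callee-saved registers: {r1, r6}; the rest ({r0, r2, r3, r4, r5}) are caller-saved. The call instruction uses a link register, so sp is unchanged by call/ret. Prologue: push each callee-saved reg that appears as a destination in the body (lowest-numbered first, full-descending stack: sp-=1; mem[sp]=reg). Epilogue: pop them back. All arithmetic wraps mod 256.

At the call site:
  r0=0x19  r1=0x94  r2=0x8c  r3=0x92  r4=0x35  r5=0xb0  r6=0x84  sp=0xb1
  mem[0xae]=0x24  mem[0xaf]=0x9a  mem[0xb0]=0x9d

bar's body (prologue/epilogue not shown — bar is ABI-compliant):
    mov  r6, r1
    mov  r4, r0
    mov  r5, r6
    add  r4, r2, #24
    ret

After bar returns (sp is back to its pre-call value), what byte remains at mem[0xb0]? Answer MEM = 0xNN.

prologue: push r6 -> mem[0xb0]=0x84, sp=0xb0
body[0] mov  r6, r1 -> r6=0x94
body[1] mov  r4, r0 -> r4=0x19
body[2] mov  r5, r6 -> r5=0x94
body[3] add  r4, r2, #24 -> r4=0xa4
epilogue: pop r6=0x84, sp=0xb1
prologue pushed ['r6'] at ['0xb0']

MEM = 0x84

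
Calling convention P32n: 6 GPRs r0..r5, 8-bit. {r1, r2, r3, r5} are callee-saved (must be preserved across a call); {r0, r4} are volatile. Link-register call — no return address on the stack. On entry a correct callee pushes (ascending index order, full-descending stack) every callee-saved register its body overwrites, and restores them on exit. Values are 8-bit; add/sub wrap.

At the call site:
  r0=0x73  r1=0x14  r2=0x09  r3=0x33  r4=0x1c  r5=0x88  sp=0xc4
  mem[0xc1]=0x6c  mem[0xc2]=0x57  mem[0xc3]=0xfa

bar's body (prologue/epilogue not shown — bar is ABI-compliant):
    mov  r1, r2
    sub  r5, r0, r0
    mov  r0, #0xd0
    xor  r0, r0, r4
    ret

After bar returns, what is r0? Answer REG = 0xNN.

prologue: push r1 -> mem[0xc3]=0x14, sp=0xc3
prologue: push r5 -> mem[0xc2]=0x88, sp=0xc2
body[0] mov  r1, r2 -> r1=0x09
body[1] sub  r5, r0, r0 -> r5=0x00
body[2] mov  r0, #0xd0 -> r0=0xd0
body[3] xor  r0, r0, r4 -> r0=0xcc
epilogue: pop r5=0x88, sp=0xc3
epilogue: pop r1=0x14, sp=0xc4
r0 is caller-saved -> body value

REG = 0xcc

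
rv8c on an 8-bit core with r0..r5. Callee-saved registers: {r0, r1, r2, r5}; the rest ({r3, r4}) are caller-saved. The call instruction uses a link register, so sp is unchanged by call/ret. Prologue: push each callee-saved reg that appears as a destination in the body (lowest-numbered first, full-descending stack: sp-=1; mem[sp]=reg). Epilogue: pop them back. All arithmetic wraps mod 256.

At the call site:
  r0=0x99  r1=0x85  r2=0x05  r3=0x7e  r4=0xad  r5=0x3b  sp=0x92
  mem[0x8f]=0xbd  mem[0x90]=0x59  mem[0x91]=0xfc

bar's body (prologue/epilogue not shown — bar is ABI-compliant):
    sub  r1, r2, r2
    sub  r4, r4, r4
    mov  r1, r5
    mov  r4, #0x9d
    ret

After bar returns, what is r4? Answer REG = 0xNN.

REG = 0x9d

prologue: push r1 → mem[0x91]=0x85, sp=0x91
body[0] sub  r1, r2, r2 → r1=0x00
body[1] sub  r4, r4, r4 → r4=0x00
body[2] mov  r1, r5 → r1=0x3b
body[3] mov  r4, #0x9d → r4=0x9d
epilogue: pop r1=0x85, sp=0x92
r4 is caller-saved → body value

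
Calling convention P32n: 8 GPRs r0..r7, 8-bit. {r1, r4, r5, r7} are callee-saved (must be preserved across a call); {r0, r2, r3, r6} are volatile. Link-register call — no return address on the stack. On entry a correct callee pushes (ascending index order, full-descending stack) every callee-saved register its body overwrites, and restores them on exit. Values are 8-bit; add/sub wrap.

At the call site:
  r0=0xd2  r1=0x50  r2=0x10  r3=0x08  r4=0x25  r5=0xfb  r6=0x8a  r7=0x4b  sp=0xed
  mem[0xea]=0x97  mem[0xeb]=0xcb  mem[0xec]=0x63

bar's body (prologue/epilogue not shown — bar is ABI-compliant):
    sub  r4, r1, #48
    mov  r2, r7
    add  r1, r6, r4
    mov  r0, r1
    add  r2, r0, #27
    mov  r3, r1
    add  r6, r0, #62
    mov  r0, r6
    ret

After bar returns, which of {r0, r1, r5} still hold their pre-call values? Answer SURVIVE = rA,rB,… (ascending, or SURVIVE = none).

prologue: push r1 → mem[0xec]=0x50, sp=0xec
prologue: push r4 → mem[0xeb]=0x25, sp=0xeb
body[0] sub  r4, r1, #48 → r4=0x20
body[1] mov  r2, r7 → r2=0x4b
body[2] add  r1, r6, r4 → r1=0xaa
body[3] mov  r0, r1 → r0=0xaa
body[4] add  r2, r0, #27 → r2=0xc5
body[5] mov  r3, r1 → r3=0xaa
body[6] add  r6, r0, #62 → r6=0xe8
body[7] mov  r0, r6 → r0=0xe8
epilogue: pop r4=0x25, sp=0xec
epilogue: pop r1=0x50, sp=0xed
r0: caller-saved, written=True
r1: callee-saved, written=True
r5: callee-saved, written=False

SURVIVE = r1,r5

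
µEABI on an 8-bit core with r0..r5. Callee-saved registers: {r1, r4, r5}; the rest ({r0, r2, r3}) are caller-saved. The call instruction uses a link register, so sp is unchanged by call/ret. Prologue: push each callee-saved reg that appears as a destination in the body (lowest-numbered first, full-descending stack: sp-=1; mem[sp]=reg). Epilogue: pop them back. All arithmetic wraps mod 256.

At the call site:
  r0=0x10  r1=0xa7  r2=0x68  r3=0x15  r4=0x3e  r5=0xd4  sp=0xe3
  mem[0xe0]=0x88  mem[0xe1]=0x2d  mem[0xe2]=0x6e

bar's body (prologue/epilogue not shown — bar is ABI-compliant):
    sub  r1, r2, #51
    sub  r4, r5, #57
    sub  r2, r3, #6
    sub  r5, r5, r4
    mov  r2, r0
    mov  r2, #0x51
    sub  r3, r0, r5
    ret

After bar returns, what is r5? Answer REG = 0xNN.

prologue: push r1 → mem[0xe2]=0xa7, sp=0xe2
prologue: push r4 → mem[0xe1]=0x3e, sp=0xe1
prologue: push r5 → mem[0xe0]=0xd4, sp=0xe0
body[0] sub  r1, r2, #51 → r1=0x35
body[1] sub  r4, r5, #57 → r4=0x9b
body[2] sub  r2, r3, #6 → r2=0x0f
body[3] sub  r5, r5, r4 → r5=0x39
body[4] mov  r2, r0 → r2=0x10
body[5] mov  r2, #0x51 → r2=0x51
body[6] sub  r3, r0, r5 → r3=0xd7
epilogue: pop r5=0xd4, sp=0xe1
epilogue: pop r4=0x3e, sp=0xe2
epilogue: pop r1=0xa7, sp=0xe3
r5 is callee-saved → restored

REG = 0xd4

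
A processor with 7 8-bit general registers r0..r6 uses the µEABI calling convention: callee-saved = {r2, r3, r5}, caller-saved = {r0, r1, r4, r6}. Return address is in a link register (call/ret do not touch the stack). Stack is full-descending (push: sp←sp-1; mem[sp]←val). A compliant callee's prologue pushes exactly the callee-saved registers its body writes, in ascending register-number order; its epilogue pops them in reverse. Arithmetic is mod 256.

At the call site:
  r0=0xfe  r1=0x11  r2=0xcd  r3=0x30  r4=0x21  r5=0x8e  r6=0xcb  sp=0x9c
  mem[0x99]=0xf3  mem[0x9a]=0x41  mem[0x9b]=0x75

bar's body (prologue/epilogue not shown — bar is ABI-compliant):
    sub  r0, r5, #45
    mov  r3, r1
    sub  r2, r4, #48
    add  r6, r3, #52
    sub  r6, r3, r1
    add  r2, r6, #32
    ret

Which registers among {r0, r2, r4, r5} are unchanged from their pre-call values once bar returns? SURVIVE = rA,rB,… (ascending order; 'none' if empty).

prologue: push r2 -> mem[0x9b]=0xcd, sp=0x9b
prologue: push r3 -> mem[0x9a]=0x30, sp=0x9a
body[0] sub  r0, r5, #45 -> r0=0x61
body[1] mov  r3, r1 -> r3=0x11
body[2] sub  r2, r4, #48 -> r2=0xf1
body[3] add  r6, r3, #52 -> r6=0x45
body[4] sub  r6, r3, r1 -> r6=0x00
body[5] add  r2, r6, #32 -> r2=0x20
epilogue: pop r3=0x30, sp=0x9b
epilogue: pop r2=0xcd, sp=0x9c
r0: caller-saved, written=True
r2: callee-saved, written=True
r4: caller-saved, written=False
r5: callee-saved, written=False

SURVIVE = r2,r4,r5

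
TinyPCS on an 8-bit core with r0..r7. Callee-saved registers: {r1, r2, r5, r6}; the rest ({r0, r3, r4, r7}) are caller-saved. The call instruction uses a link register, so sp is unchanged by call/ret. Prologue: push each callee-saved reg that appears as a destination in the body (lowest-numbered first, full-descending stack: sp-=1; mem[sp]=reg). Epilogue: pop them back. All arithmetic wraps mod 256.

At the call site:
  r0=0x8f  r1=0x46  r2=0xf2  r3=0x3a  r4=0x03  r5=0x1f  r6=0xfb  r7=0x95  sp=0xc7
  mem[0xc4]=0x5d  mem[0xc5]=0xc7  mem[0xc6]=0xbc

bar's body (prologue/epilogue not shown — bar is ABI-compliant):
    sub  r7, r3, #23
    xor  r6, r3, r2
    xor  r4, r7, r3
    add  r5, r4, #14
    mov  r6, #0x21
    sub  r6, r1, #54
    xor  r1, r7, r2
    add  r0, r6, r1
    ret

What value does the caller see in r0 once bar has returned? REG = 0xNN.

REG = 0xe1

prologue: push r1 → mem[0xc6]=0x46, sp=0xc6
prologue: push r5 → mem[0xc5]=0x1f, sp=0xc5
prologue: push r6 → mem[0xc4]=0xfb, sp=0xc4
body[0] sub  r7, r3, #23 → r7=0x23
body[1] xor  r6, r3, r2 → r6=0xc8
body[2] xor  r4, r7, r3 → r4=0x19
body[3] add  r5, r4, #14 → r5=0x27
body[4] mov  r6, #0x21 → r6=0x21
body[5] sub  r6, r1, #54 → r6=0x10
body[6] xor  r1, r7, r2 → r1=0xd1
body[7] add  r0, r6, r1 → r0=0xe1
epilogue: pop r6=0xfb, sp=0xc5
epilogue: pop r5=0x1f, sp=0xc6
epilogue: pop r1=0x46, sp=0xc7
r0 is caller-saved → body value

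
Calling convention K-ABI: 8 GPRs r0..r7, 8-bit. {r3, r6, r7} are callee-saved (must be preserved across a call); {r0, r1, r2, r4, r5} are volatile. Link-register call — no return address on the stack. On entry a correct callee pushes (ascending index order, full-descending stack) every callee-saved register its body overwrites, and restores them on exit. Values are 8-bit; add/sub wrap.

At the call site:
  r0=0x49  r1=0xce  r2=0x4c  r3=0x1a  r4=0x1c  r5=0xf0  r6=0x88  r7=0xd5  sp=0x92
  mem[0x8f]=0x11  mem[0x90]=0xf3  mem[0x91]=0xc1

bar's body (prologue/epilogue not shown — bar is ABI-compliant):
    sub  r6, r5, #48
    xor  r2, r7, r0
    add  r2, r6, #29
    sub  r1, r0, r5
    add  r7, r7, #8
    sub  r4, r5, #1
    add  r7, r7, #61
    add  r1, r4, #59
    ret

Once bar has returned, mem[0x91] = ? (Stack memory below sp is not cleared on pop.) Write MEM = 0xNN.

MEM = 0x88

prologue: push r6 → mem[0x91]=0x88, sp=0x91
prologue: push r7 → mem[0x90]=0xd5, sp=0x90
body[0] sub  r6, r5, #48 → r6=0xc0
body[1] xor  r2, r7, r0 → r2=0x9c
body[2] add  r2, r6, #29 → r2=0xdd
body[3] sub  r1, r0, r5 → r1=0x59
body[4] add  r7, r7, #8 → r7=0xdd
body[5] sub  r4, r5, #1 → r4=0xef
body[6] add  r7, r7, #61 → r7=0x1a
body[7] add  r1, r4, #59 → r1=0x2a
epilogue: pop r7=0xd5, sp=0x91
epilogue: pop r6=0x88, sp=0x92
prologue pushed ['r6', 'r7'] at ['0x91', '0x90']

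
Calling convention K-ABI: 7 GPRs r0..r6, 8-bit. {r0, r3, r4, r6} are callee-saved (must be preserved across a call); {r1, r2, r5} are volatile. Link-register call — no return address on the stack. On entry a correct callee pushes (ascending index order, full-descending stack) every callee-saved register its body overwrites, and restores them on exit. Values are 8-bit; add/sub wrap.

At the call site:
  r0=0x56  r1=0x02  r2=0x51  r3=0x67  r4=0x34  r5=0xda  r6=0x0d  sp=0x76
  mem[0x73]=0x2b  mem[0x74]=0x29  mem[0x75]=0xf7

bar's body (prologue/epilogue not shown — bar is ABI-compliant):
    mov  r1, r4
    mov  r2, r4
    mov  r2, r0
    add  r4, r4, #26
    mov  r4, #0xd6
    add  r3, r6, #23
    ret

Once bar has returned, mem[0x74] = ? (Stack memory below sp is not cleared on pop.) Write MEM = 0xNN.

prologue: push r3 -> mem[0x75]=0x67, sp=0x75
prologue: push r4 -> mem[0x74]=0x34, sp=0x74
body[0] mov  r1, r4 -> r1=0x34
body[1] mov  r2, r4 -> r2=0x34
body[2] mov  r2, r0 -> r2=0x56
body[3] add  r4, r4, #26 -> r4=0x4e
body[4] mov  r4, #0xd6 -> r4=0xd6
body[5] add  r3, r6, #23 -> r3=0x24
epilogue: pop r4=0x34, sp=0x75
epilogue: pop r3=0x67, sp=0x76
prologue pushed ['r3', 'r4'] at ['0x75', '0x74']

MEM = 0x34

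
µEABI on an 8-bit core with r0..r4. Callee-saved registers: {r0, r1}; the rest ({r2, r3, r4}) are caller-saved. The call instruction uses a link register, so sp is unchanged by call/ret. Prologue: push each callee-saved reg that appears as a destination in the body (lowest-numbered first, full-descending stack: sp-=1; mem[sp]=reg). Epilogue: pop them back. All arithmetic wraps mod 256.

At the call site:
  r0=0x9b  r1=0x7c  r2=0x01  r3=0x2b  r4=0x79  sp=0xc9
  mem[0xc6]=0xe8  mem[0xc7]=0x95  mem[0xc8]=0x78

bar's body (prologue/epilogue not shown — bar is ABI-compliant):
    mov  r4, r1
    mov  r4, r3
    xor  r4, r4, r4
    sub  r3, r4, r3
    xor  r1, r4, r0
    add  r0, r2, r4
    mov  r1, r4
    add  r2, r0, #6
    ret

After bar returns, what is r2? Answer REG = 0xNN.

prologue: push r0 -> mem[0xc8]=0x9b, sp=0xc8
prologue: push r1 -> mem[0xc7]=0x7c, sp=0xc7
body[0] mov  r4, r1 -> r4=0x7c
body[1] mov  r4, r3 -> r4=0x2b
body[2] xor  r4, r4, r4 -> r4=0x00
body[3] sub  r3, r4, r3 -> r3=0xd5
body[4] xor  r1, r4, r0 -> r1=0x9b
body[5] add  r0, r2, r4 -> r0=0x01
body[6] mov  r1, r4 -> r1=0x00
body[7] add  r2, r0, #6 -> r2=0x07
epilogue: pop r1=0x7c, sp=0xc8
epilogue: pop r0=0x9b, sp=0xc9
r2 is caller-saved -> body value

REG = 0x07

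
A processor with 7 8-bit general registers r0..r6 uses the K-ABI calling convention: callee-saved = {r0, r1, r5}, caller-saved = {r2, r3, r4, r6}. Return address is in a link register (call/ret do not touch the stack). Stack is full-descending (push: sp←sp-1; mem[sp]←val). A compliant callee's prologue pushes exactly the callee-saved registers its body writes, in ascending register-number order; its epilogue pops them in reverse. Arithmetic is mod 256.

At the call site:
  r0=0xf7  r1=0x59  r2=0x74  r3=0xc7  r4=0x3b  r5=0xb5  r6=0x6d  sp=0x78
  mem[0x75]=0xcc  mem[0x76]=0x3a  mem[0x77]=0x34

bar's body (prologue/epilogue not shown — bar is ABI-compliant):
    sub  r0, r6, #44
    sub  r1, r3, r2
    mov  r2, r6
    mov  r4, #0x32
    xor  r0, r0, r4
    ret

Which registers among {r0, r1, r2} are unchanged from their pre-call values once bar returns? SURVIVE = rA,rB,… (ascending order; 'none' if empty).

prologue: push r0 -> mem[0x77]=0xf7, sp=0x77
prologue: push r1 -> mem[0x76]=0x59, sp=0x76
body[0] sub  r0, r6, #44 -> r0=0x41
body[1] sub  r1, r3, r2 -> r1=0x53
body[2] mov  r2, r6 -> r2=0x6d
body[3] mov  r4, #0x32 -> r4=0x32
body[4] xor  r0, r0, r4 -> r0=0x73
epilogue: pop r1=0x59, sp=0x77
epilogue: pop r0=0xf7, sp=0x78
r0: callee-saved, written=True
r1: callee-saved, written=True
r2: caller-saved, written=True

SURVIVE = r0,r1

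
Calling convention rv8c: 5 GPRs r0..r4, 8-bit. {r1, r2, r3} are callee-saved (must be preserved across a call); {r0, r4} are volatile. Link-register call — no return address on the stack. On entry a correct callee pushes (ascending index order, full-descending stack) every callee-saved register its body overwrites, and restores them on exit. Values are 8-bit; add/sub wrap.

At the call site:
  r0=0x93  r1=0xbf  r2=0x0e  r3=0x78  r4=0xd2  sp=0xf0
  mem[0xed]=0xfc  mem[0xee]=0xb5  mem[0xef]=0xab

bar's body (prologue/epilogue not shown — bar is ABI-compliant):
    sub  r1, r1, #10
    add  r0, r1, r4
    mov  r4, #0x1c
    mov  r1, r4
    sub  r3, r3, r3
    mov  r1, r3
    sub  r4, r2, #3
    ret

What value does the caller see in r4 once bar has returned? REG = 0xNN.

prologue: push r1 → mem[0xef]=0xbf, sp=0xef
prologue: push r3 → mem[0xee]=0x78, sp=0xee
body[0] sub  r1, r1, #10 → r1=0xb5
body[1] add  r0, r1, r4 → r0=0x87
body[2] mov  r4, #0x1c → r4=0x1c
body[3] mov  r1, r4 → r1=0x1c
body[4] sub  r3, r3, r3 → r3=0x00
body[5] mov  r1, r3 → r1=0x00
body[6] sub  r4, r2, #3 → r4=0x0b
epilogue: pop r3=0x78, sp=0xef
epilogue: pop r1=0xbf, sp=0xf0
r4 is caller-saved → body value

REG = 0x0b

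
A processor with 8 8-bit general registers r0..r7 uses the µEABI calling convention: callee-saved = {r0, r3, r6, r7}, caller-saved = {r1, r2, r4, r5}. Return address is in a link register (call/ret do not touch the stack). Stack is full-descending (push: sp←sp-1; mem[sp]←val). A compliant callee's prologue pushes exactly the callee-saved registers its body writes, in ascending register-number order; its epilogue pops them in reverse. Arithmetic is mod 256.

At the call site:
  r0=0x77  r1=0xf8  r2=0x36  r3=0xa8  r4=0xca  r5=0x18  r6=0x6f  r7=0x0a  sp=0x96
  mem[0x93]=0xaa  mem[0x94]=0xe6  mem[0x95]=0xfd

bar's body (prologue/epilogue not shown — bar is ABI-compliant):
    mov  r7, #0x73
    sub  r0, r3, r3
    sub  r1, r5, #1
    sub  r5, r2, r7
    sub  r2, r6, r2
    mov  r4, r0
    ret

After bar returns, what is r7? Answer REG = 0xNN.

prologue: push r0 -> mem[0x95]=0x77, sp=0x95
prologue: push r7 -> mem[0x94]=0x0a, sp=0x94
body[0] mov  r7, #0x73 -> r7=0x73
body[1] sub  r0, r3, r3 -> r0=0x00
body[2] sub  r1, r5, #1 -> r1=0x17
body[3] sub  r5, r2, r7 -> r5=0xc3
body[4] sub  r2, r6, r2 -> r2=0x39
body[5] mov  r4, r0 -> r4=0x00
epilogue: pop r7=0x0a, sp=0x95
epilogue: pop r0=0x77, sp=0x96
r7 is callee-saved -> restored

REG = 0x0a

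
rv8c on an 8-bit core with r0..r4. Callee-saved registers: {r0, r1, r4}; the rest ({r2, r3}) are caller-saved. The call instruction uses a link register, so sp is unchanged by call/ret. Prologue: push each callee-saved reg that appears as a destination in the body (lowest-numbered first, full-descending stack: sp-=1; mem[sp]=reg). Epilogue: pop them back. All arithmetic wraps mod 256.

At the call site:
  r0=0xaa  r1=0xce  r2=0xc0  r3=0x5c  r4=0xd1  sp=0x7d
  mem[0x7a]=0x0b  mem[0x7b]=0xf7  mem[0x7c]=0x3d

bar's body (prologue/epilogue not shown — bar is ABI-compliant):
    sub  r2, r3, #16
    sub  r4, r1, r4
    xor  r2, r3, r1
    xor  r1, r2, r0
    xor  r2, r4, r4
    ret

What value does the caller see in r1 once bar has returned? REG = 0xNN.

REG = 0xce

prologue: push r1 → mem[0x7c]=0xce, sp=0x7c
prologue: push r4 → mem[0x7b]=0xd1, sp=0x7b
body[0] sub  r2, r3, #16 → r2=0x4c
body[1] sub  r4, r1, r4 → r4=0xfd
body[2] xor  r2, r3, r1 → r2=0x92
body[3] xor  r1, r2, r0 → r1=0x38
body[4] xor  r2, r4, r4 → r2=0x00
epilogue: pop r4=0xd1, sp=0x7c
epilogue: pop r1=0xce, sp=0x7d
r1 is callee-saved → restored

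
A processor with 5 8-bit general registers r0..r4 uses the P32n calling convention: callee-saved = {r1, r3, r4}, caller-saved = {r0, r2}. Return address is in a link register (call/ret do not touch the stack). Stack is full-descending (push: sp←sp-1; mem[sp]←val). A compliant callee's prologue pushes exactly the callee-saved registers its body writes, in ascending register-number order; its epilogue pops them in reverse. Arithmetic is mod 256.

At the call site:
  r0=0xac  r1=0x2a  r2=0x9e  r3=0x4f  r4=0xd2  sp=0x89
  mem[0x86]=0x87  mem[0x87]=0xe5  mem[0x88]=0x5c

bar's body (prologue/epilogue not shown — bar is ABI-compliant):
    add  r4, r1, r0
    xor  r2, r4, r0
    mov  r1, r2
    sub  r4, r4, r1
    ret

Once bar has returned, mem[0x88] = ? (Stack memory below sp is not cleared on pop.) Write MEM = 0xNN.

MEM = 0x2a

prologue: push r1 -> mem[0x88]=0x2a, sp=0x88
prologue: push r4 -> mem[0x87]=0xd2, sp=0x87
body[0] add  r4, r1, r0 -> r4=0xd6
body[1] xor  r2, r4, r0 -> r2=0x7a
body[2] mov  r1, r2 -> r1=0x7a
body[3] sub  r4, r4, r1 -> r4=0x5c
epilogue: pop r4=0xd2, sp=0x88
epilogue: pop r1=0x2a, sp=0x89
prologue pushed ['r1', 'r4'] at ['0x88', '0x87']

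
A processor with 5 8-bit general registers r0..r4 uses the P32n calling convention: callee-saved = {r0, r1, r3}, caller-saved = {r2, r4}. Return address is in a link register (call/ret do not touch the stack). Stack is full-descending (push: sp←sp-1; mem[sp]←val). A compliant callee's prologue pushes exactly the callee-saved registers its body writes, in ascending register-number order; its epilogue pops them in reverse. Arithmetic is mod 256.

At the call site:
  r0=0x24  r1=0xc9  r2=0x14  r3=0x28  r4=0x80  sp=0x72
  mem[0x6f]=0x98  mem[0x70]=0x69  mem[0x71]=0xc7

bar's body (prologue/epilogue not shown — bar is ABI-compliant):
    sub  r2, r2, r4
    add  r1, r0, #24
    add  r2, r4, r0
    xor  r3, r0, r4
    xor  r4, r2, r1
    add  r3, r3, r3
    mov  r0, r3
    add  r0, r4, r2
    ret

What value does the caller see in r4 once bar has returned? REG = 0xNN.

REG = 0x98

prologue: push r0 → mem[0x71]=0x24, sp=0x71
prologue: push r1 → mem[0x70]=0xc9, sp=0x70
prologue: push r3 → mem[0x6f]=0x28, sp=0x6f
body[0] sub  r2, r2, r4 → r2=0x94
body[1] add  r1, r0, #24 → r1=0x3c
body[2] add  r2, r4, r0 → r2=0xa4
body[3] xor  r3, r0, r4 → r3=0xa4
body[4] xor  r4, r2, r1 → r4=0x98
body[5] add  r3, r3, r3 → r3=0x48
body[6] mov  r0, r3 → r0=0x48
body[7] add  r0, r4, r2 → r0=0x3c
epilogue: pop r3=0x28, sp=0x70
epilogue: pop r1=0xc9, sp=0x71
epilogue: pop r0=0x24, sp=0x72
r4 is caller-saved → body value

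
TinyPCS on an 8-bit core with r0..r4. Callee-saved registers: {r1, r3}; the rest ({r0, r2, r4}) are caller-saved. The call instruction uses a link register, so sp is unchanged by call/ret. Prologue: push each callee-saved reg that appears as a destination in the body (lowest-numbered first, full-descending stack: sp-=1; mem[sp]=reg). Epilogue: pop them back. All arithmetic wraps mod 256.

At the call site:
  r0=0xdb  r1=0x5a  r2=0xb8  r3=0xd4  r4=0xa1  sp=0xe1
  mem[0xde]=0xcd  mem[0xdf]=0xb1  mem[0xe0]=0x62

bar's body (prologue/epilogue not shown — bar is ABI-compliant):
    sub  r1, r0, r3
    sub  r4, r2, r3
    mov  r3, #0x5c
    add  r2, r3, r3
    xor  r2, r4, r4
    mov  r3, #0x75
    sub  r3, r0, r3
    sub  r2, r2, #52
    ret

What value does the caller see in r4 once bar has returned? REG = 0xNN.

prologue: push r1 → mem[0xe0]=0x5a, sp=0xe0
prologue: push r3 → mem[0xdf]=0xd4, sp=0xdf
body[0] sub  r1, r0, r3 → r1=0x07
body[1] sub  r4, r2, r3 → r4=0xe4
body[2] mov  r3, #0x5c → r3=0x5c
body[3] add  r2, r3, r3 → r2=0xb8
body[4] xor  r2, r4, r4 → r2=0x00
body[5] mov  r3, #0x75 → r3=0x75
body[6] sub  r3, r0, r3 → r3=0x66
body[7] sub  r2, r2, #52 → r2=0xcc
epilogue: pop r3=0xd4, sp=0xe0
epilogue: pop r1=0x5a, sp=0xe1
r4 is caller-saved → body value

REG = 0xe4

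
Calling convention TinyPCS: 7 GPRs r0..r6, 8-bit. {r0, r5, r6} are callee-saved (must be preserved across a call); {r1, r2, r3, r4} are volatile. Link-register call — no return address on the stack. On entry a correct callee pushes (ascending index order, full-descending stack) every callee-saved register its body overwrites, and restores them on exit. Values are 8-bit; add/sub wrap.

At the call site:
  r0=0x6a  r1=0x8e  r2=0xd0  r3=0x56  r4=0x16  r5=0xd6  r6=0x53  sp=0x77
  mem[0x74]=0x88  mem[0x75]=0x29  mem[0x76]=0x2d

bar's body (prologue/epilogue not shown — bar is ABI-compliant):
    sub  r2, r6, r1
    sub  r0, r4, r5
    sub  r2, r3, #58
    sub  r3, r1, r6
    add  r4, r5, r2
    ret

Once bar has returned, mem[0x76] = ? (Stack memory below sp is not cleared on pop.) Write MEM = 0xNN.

MEM = 0x6a

prologue: push r0 → mem[0x76]=0x6a, sp=0x76
body[0] sub  r2, r6, r1 → r2=0xc5
body[1] sub  r0, r4, r5 → r0=0x40
body[2] sub  r2, r3, #58 → r2=0x1c
body[3] sub  r3, r1, r6 → r3=0x3b
body[4] add  r4, r5, r2 → r4=0xf2
epilogue: pop r0=0x6a, sp=0x77
prologue pushed ['r0'] at ['0x76']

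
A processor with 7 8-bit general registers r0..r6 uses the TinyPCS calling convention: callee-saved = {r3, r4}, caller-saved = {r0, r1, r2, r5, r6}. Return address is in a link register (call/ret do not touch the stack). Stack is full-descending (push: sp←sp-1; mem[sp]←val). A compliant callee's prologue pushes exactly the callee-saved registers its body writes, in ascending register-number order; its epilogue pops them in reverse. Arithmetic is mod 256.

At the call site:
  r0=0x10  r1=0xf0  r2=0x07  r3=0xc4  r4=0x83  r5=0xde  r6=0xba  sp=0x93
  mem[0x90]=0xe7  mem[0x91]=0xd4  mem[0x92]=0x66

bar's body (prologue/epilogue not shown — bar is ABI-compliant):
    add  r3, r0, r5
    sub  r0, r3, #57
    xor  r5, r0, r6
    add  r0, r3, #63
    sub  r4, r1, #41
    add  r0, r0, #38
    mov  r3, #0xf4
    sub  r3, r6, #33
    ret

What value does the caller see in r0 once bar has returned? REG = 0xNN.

prologue: push r3 -> mem[0x92]=0xc4, sp=0x92
prologue: push r4 -> mem[0x91]=0x83, sp=0x91
body[0] add  r3, r0, r5 -> r3=0xee
body[1] sub  r0, r3, #57 -> r0=0xb5
body[2] xor  r5, r0, r6 -> r5=0x0f
body[3] add  r0, r3, #63 -> r0=0x2d
body[4] sub  r4, r1, #41 -> r4=0xc7
body[5] add  r0, r0, #38 -> r0=0x53
body[6] mov  r3, #0xf4 -> r3=0xf4
body[7] sub  r3, r6, #33 -> r3=0x99
epilogue: pop r4=0x83, sp=0x92
epilogue: pop r3=0xc4, sp=0x93
r0 is caller-saved -> body value

REG = 0x53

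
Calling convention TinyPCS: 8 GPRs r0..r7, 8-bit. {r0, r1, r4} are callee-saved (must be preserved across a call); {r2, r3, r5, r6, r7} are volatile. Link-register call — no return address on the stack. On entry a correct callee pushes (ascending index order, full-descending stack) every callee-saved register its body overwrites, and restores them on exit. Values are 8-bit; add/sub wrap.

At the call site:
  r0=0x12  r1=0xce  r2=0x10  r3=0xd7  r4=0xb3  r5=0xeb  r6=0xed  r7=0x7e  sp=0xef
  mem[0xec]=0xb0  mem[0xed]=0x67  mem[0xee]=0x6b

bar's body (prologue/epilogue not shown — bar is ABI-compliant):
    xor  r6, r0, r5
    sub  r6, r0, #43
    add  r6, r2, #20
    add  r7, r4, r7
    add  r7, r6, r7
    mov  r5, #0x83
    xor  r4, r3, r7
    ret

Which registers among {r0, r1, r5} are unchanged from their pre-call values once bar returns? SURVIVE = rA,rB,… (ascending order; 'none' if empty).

SURVIVE = r0,r1

prologue: push r4 -> mem[0xee]=0xb3, sp=0xee
body[0] xor  r6, r0, r5 -> r6=0xf9
body[1] sub  r6, r0, #43 -> r6=0xe7
body[2] add  r6, r2, #20 -> r6=0x24
body[3] add  r7, r4, r7 -> r7=0x31
body[4] add  r7, r6, r7 -> r7=0x55
body[5] mov  r5, #0x83 -> r5=0x83
body[6] xor  r4, r3, r7 -> r4=0x82
epilogue: pop r4=0xb3, sp=0xef
r0: callee-saved, written=False
r1: callee-saved, written=False
r5: caller-saved, written=True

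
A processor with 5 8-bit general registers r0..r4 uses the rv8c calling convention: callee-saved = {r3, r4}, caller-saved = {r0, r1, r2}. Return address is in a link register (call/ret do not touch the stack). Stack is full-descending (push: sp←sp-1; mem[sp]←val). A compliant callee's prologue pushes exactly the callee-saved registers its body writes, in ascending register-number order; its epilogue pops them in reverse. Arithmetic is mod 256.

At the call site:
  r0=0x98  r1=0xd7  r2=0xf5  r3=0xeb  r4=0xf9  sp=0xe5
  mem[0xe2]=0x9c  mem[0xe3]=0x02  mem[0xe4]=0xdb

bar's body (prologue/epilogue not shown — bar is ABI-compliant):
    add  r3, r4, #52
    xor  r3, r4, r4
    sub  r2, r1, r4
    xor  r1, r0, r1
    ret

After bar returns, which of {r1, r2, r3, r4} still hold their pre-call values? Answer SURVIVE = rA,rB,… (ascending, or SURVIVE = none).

SURVIVE = r3,r4

prologue: push r3 -> mem[0xe4]=0xeb, sp=0xe4
body[0] add  r3, r4, #52 -> r3=0x2d
body[1] xor  r3, r4, r4 -> r3=0x00
body[2] sub  r2, r1, r4 -> r2=0xde
body[3] xor  r1, r0, r1 -> r1=0x4f
epilogue: pop r3=0xeb, sp=0xe5
r1: caller-saved, written=True
r2: caller-saved, written=True
r3: callee-saved, written=True
r4: callee-saved, written=False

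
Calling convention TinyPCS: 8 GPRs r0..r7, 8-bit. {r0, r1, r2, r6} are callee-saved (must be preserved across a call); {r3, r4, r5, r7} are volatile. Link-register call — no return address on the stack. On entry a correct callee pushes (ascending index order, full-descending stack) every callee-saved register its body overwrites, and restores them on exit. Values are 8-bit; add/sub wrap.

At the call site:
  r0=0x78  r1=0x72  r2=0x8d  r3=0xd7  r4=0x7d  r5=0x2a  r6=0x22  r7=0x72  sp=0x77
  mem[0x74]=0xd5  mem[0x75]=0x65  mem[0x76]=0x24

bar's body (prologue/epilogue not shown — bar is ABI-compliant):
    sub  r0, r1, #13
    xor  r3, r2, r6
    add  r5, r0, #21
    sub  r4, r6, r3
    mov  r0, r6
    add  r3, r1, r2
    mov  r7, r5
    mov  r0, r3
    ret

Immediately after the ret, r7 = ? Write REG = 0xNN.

REG = 0x7a

prologue: push r0 → mem[0x76]=0x78, sp=0x76
body[0] sub  r0, r1, #13 → r0=0x65
body[1] xor  r3, r2, r6 → r3=0xaf
body[2] add  r5, r0, #21 → r5=0x7a
body[3] sub  r4, r6, r3 → r4=0x73
body[4] mov  r0, r6 → r0=0x22
body[5] add  r3, r1, r2 → r3=0xff
body[6] mov  r7, r5 → r7=0x7a
body[7] mov  r0, r3 → r0=0xff
epilogue: pop r0=0x78, sp=0x77
r7 is caller-saved → body value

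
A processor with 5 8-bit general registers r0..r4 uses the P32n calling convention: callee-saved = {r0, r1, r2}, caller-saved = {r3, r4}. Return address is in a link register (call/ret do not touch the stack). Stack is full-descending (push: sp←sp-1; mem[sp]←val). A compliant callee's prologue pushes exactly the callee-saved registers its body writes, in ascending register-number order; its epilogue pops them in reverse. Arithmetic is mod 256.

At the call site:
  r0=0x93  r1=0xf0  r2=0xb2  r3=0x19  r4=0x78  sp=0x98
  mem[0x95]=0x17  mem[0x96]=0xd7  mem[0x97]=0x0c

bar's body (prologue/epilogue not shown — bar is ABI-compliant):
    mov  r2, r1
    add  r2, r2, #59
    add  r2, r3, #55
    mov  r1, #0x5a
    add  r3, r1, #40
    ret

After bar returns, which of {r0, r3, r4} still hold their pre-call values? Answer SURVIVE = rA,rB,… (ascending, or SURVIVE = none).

SURVIVE = r0,r4

prologue: push r1 → mem[0x97]=0xf0, sp=0x97
prologue: push r2 → mem[0x96]=0xb2, sp=0x96
body[0] mov  r2, r1 → r2=0xf0
body[1] add  r2, r2, #59 → r2=0x2b
body[2] add  r2, r3, #55 → r2=0x50
body[3] mov  r1, #0x5a → r1=0x5a
body[4] add  r3, r1, #40 → r3=0x82
epilogue: pop r2=0xb2, sp=0x97
epilogue: pop r1=0xf0, sp=0x98
r0: callee-saved, written=False
r3: caller-saved, written=True
r4: caller-saved, written=False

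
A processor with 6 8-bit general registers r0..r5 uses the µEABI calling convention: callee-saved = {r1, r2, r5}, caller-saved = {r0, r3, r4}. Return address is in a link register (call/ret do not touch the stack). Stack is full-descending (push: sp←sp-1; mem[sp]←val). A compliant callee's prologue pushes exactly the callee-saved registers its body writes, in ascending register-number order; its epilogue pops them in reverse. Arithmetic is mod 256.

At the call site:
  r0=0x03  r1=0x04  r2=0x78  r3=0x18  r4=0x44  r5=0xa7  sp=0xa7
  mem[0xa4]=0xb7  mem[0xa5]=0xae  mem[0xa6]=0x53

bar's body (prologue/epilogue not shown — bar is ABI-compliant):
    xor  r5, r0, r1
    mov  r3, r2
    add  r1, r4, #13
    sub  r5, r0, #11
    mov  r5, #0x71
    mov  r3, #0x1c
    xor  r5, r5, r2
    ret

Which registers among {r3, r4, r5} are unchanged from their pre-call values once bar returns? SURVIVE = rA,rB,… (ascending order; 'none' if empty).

prologue: push r1 -> mem[0xa6]=0x04, sp=0xa6
prologue: push r5 -> mem[0xa5]=0xa7, sp=0xa5
body[0] xor  r5, r0, r1 -> r5=0x07
body[1] mov  r3, r2 -> r3=0x78
body[2] add  r1, r4, #13 -> r1=0x51
body[3] sub  r5, r0, #11 -> r5=0xf8
body[4] mov  r5, #0x71 -> r5=0x71
body[5] mov  r3, #0x1c -> r3=0x1c
body[6] xor  r5, r5, r2 -> r5=0x09
epilogue: pop r5=0xa7, sp=0xa6
epilogue: pop r1=0x04, sp=0xa7
r3: caller-saved, written=True
r4: caller-saved, written=False
r5: callee-saved, written=True

SURVIVE = r4,r5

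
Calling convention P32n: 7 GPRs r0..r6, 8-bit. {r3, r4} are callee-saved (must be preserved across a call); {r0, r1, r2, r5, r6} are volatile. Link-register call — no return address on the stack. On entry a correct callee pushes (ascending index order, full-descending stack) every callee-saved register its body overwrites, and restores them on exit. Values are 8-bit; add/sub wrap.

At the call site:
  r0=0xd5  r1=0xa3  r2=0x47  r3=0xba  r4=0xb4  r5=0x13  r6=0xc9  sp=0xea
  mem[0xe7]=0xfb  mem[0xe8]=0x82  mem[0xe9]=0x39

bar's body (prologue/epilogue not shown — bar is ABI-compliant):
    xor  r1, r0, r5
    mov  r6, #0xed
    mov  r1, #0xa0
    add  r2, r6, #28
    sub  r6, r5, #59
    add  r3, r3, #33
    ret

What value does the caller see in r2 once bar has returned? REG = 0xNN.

REG = 0x09

prologue: push r3 → mem[0xe9]=0xba, sp=0xe9
body[0] xor  r1, r0, r5 → r1=0xc6
body[1] mov  r6, #0xed → r6=0xed
body[2] mov  r1, #0xa0 → r1=0xa0
body[3] add  r2, r6, #28 → r2=0x09
body[4] sub  r6, r5, #59 → r6=0xd8
body[5] add  r3, r3, #33 → r3=0xdb
epilogue: pop r3=0xba, sp=0xea
r2 is caller-saved → body value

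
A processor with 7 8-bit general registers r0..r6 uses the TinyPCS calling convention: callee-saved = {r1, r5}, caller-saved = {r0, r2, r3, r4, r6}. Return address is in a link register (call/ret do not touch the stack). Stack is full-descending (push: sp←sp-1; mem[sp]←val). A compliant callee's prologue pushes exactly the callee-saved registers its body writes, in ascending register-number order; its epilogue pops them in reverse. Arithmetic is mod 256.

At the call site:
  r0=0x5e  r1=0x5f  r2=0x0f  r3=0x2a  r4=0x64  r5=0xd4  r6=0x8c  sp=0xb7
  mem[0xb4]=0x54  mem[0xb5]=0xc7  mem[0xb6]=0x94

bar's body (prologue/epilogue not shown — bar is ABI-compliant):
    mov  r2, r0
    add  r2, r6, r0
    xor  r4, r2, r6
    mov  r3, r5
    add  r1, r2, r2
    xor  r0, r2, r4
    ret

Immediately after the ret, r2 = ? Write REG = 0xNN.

prologue: push r1 → mem[0xb6]=0x5f, sp=0xb6
body[0] mov  r2, r0 → r2=0x5e
body[1] add  r2, r6, r0 → r2=0xea
body[2] xor  r4, r2, r6 → r4=0x66
body[3] mov  r3, r5 → r3=0xd4
body[4] add  r1, r2, r2 → r1=0xd4
body[5] xor  r0, r2, r4 → r0=0x8c
epilogue: pop r1=0x5f, sp=0xb7
r2 is caller-saved → body value

REG = 0xea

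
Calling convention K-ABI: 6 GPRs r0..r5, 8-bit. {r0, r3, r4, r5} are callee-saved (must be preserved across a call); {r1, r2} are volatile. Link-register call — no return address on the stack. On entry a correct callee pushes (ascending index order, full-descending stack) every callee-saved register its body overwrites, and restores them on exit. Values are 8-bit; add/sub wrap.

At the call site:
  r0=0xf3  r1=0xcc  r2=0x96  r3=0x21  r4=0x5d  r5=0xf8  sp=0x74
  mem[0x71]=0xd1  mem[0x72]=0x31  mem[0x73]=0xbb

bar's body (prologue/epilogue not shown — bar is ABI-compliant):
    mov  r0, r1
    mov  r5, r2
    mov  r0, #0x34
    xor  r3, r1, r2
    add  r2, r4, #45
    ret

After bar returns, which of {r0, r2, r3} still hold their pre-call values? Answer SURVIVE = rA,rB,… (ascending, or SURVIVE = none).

SURVIVE = r0,r3

prologue: push r0 -> mem[0x73]=0xf3, sp=0x73
prologue: push r3 -> mem[0x72]=0x21, sp=0x72
prologue: push r5 -> mem[0x71]=0xf8, sp=0x71
body[0] mov  r0, r1 -> r0=0xcc
body[1] mov  r5, r2 -> r5=0x96
body[2] mov  r0, #0x34 -> r0=0x34
body[3] xor  r3, r1, r2 -> r3=0x5a
body[4] add  r2, r4, #45 -> r2=0x8a
epilogue: pop r5=0xf8, sp=0x72
epilogue: pop r3=0x21, sp=0x73
epilogue: pop r0=0xf3, sp=0x74
r0: callee-saved, written=True
r2: caller-saved, written=True
r3: callee-saved, written=True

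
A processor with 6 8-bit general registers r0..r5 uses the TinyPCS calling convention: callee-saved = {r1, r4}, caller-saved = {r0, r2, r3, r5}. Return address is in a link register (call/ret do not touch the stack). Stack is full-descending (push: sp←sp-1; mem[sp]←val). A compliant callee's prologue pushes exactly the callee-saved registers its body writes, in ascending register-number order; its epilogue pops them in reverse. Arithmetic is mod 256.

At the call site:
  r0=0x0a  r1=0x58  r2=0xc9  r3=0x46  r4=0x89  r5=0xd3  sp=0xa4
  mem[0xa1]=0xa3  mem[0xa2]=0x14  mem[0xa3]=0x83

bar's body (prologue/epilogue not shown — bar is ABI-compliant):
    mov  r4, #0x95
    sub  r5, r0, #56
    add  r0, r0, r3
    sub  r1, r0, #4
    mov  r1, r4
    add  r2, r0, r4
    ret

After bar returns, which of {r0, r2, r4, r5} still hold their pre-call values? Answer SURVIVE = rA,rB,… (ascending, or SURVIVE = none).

SURVIVE = r4

prologue: push r1 -> mem[0xa3]=0x58, sp=0xa3
prologue: push r4 -> mem[0xa2]=0x89, sp=0xa2
body[0] mov  r4, #0x95 -> r4=0x95
body[1] sub  r5, r0, #56 -> r5=0xd2
body[2] add  r0, r0, r3 -> r0=0x50
body[3] sub  r1, r0, #4 -> r1=0x4c
body[4] mov  r1, r4 -> r1=0x95
body[5] add  r2, r0, r4 -> r2=0xe5
epilogue: pop r4=0x89, sp=0xa3
epilogue: pop r1=0x58, sp=0xa4
r0: caller-saved, written=True
r2: caller-saved, written=True
r4: callee-saved, written=True
r5: caller-saved, written=True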